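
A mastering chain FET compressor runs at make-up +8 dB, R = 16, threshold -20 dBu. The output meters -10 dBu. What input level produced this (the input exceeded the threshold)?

Stripping the +8 dB make-up gives -18 dBu at the gain stage.
The compressed level sits -18 − (-20) = 2 dB over threshold.
Input overshoot = R × output overshoot = 32 dB → input = -20 + 32 = 12 dBu.

12 dBu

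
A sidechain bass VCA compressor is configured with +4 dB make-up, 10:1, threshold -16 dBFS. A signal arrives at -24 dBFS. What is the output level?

-20 dBFS

-24 dBFS is 8 dB below the -16 dBFS threshold, so no gain reduction is applied.
Make-up gain adds 4 dB: -24 + 4 = -20 dBFS.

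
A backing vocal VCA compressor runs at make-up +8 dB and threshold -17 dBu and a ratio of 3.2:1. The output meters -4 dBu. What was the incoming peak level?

Remove make-up: -4 − 8 = -12 dBu.
Post-compression overshoot = -12 − (-17) = 5 dB.
Undo the ratio: input overshoot = 5 × 3.2 = 16 dB, giving input = -1 dBu.

-1 dBu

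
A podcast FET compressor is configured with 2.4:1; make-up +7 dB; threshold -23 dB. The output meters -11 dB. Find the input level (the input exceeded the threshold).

-11 dB

Before make-up, the level was -11 − 7 = -18 dB.
The compressed level sits -18 − (-23) = 5 dB over threshold.
Before 2.4:1 compression the overshoot was 5 × 2.4 = 12 dB, so input = -23 + 12 = -11 dB.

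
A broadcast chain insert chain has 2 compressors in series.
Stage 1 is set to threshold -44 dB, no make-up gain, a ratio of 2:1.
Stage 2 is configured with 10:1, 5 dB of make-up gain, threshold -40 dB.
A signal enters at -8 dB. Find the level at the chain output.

-33.6 dB

Stage 1: 36 dB above -44 dB, reduced 2:1 to 18 dB above → -26 dB.
Stage 2: overshoot 14 dB → 14/10 = 1.4 dB → -38.6 dB; +5 dB make-up → -33.6 dB.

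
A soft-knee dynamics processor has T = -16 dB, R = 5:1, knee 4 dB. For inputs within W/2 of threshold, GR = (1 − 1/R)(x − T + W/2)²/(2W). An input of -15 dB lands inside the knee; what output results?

-15.9 dB

x − T + W/2 = -15 − (-16) + 2 = 3.
GR = (1 − 1/5) × 3² / 8 = 0.8 × 9 / 8 = 0.9 dB.
Output = -15 − 0.9 = -15.9 dB.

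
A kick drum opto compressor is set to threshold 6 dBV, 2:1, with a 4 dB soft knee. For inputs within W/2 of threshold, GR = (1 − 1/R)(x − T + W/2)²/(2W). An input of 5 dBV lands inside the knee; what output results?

x − T + W/2 = 5 − 6 + 2 = 1.
GR = (1 − 1/2) × 1² / 8 = 0.5 × 1 / 8 = 0.0625 dB.
Output = 5 − 0.0625 = 4.9375 dBV.

4.9375 dBV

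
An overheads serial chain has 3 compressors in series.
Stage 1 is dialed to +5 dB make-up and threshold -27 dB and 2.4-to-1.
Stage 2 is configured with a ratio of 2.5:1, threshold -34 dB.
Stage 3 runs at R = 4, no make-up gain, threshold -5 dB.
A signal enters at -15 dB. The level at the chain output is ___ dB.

-27.2 dB

Stage 1: -15 dB is 12 dB over -27 dB; at 2.4:1 that becomes 5 dB over, giving -22 dB; +5 dB make-up → -17 dB.
Stage 2: 17 dB above -34 dB, reduced 2.5:1 to 6.8 dB above → -27.2 dB.
Stage 3: -27.2 dB ≤ -5 dB, so stage 3 doesn't engage; output -27.2 dB.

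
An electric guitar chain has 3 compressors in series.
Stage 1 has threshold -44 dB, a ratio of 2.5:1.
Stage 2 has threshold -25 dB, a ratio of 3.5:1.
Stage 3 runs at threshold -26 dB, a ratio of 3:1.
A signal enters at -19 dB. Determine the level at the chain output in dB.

Stage 1: 25 dB above -44 dB, reduced 2.5:1 to 10 dB above → -34 dB.
Stage 2: -34 dB is at or below the -25 dB threshold — no compression; output -34 dB.
Stage 3: below threshold (-34 ≤ -26); passes unchanged; output -34 dB.

-34 dB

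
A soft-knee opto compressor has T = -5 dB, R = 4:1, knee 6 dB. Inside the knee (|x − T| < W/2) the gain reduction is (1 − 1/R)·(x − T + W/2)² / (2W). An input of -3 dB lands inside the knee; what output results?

-4.5625 dB

x − T + W/2 = -3 − (-5) + 3 = 5.
GR = (1 − 1/4) × 5² / 12 = 0.75 × 25 / 12 = 1.5625 dB.
Output = -3 − 1.5625 = -4.5625 dB.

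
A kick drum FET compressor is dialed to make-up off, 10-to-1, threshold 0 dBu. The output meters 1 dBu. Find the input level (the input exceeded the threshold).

That's 1 dB above the 0 dBu threshold.
Input overshoot = R × output overshoot = 10 dB → input = 0 + 10 = 10 dBu.

10 dBu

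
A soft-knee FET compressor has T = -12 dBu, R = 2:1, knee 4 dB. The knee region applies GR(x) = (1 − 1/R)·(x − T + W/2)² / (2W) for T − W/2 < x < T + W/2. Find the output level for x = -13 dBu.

x − T + W/2 = -13 − (-12) + 2 = 1.
GR = (1 − 1/2) × 1² / 8 = 0.5 × 1 / 8 = 0.0625 dB.
Output = -13 − 0.0625 = -13.0625 dBu.

-13.0625 dBu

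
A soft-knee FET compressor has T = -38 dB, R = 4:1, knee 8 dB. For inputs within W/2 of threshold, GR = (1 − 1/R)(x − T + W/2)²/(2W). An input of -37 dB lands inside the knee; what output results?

-38.171875 dB

x − T + W/2 = -37 − (-38) + 4 = 5.
GR = (1 − 1/4) × 5² / 16 = 0.75 × 25 / 16 = 1.171875 dB.
Output = -37 − 1.171875 = -38.171875 dB.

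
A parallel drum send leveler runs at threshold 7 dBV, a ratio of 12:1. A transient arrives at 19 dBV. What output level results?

19 dBV sits 12 dB over threshold.
12:1 compression reduces that to 12/12 = 1 dB over.
So the level is 7 + 1 = 8 dBV.

8 dBV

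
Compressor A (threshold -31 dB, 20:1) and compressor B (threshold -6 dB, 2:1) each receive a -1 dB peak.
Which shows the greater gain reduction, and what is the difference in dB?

A, by 26 dB

A: 30 dB over, compressed to 1.5 dB over, so 28.5 dB of GR.
B: 5 dB over, compressed to 2.5 dB over, so 2.5 dB of GR.
A reduces 26 dB more.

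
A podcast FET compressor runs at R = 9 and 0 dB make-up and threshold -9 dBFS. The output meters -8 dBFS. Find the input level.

0 dBFS

That's 1 dB above the -9 dBFS threshold.
Input overshoot = R × output overshoot = 9 dB → input = -9 + 9 = 0 dBFS.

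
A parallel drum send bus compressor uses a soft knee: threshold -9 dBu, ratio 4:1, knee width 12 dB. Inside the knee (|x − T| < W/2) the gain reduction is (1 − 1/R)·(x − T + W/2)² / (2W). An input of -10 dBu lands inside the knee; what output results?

-10.78125 dBu

x − T + W/2 = -10 − (-9) + 6 = 5.
GR = (1 − 1/4) × 5² / 24 = 0.75 × 25 / 24 = 0.78125 dB.
Output = -10 − 0.78125 = -10.78125 dBu.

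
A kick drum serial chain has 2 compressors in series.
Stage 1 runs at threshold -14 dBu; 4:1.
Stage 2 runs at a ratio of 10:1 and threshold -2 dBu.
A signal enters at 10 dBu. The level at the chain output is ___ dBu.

-8 dBu

Stage 1: 10 dBu is 24 dB over -14 dBu; at 4:1 that becomes 6 dB over, giving -8 dBu.
Stage 2: -8 dBu ≤ -2 dBu, so stage 2 doesn't engage; output -8 dBu.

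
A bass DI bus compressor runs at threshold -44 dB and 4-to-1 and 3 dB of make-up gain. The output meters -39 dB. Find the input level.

Stripping the +3 dB make-up gives -42 dB at the gain stage.
Post-compression overshoot = -42 − (-44) = 2 dB.
Undo the ratio: input overshoot = 2 × 4 = 8 dB, giving input = -36 dB.

-36 dB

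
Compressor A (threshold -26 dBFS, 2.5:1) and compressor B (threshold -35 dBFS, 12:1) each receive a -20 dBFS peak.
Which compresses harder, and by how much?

A: GR = 6 − 6/2.5 = 3.6 dB.
B: GR = 15 − 15/12 = 13.75 dB.
B applies 10.15 dB more gain reduction.

B, by 10.15 dB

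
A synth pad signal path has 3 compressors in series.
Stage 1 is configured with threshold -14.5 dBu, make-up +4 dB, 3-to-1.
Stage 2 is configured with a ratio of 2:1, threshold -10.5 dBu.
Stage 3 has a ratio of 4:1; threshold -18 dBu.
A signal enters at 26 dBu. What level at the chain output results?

Stage 1: overshoot 40.5 dB → 40.5/3 = 13.5 dB → -1 dBu; +4 dB make-up → 3 dBu.
Stage 2: overshoot 13.5 dB → 13.5/2 = 6.75 dB → -3.75 dBu.
Stage 3: -3.75 dBu is 14.25 dB over -18 dBu; at 4:1 that becomes 3.5625 dB over, giving -14.4375 dBu.

-14.4375 dBu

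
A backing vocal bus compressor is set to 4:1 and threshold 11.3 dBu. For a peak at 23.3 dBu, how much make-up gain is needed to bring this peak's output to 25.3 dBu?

11 dB

Overshoot 12 dB → 12/4 = 3 dB after compression, so the compressed level is 11.3 + 3 = 14.3 dBu.
Make-up = target − compressed = 25.3 − 14.3 = 11 dB.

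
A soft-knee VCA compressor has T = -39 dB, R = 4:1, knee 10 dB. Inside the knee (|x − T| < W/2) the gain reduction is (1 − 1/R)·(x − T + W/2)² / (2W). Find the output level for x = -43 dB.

-43.0375 dB

x − T + W/2 = -43 − (-39) + 5 = 1.
GR = (1 − 1/4) × 1² / 20 = 0.75 × 1 / 20 = 0.0375 dB.
Output = -43 − 0.0375 = -43.0375 dB.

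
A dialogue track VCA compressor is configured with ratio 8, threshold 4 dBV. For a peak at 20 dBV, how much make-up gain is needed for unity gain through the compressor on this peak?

14 dB

Without make-up, output = threshold + overshoot/8 = 4 + 2 = 6 dBV.
Gap to target: 14 dB.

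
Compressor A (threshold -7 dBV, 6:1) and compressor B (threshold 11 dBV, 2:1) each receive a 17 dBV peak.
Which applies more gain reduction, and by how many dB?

A: 24 dB over, compressed to 4 dB over, so 20 dB of GR.
B: 6 dB over, compressed to 3 dB over, so 3 dB of GR.
A applies 17 dB more gain reduction.

A, by 17 dB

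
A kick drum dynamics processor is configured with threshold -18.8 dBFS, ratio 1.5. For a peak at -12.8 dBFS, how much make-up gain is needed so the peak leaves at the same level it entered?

Without make-up, output = threshold + overshoot/1.5 = -18.8 + 4 = -14.8 dBFS.
Gap to target: 2 dB.

2 dB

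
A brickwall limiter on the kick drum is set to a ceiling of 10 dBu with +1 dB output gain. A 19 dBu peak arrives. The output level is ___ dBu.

At ∞:1, everything above 10 dBu is held at the ceiling.
Output gain then adds 1 dB: 10 + 1 = 11 dBu.

11 dBu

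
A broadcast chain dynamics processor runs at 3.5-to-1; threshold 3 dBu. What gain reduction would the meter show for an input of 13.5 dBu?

The signal is 10.5 dB above threshold.
At 3.5:1, output sits 10.5/3.5 = 3 dB above threshold.
So the signal is attenuated by 10.5 − 3 = 7.5 dB.

7.5 dB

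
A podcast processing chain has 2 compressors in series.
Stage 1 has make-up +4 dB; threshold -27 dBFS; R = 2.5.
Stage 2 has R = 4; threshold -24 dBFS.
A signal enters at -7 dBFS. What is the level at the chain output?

Stage 1: overshoot 20 dB → 20/2.5 = 8 dB → -19 dBFS; +4 dB make-up → -15 dBFS.
Stage 2: 9 dB above -24 dBFS, reduced 4:1 to 2.25 dB above → -21.75 dBFS.

-21.75 dBFS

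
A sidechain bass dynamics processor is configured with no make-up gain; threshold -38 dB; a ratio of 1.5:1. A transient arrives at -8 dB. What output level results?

-8 dB sits 30 dB over threshold.
1.5:1 compression reduces that to 30/1.5 = 20 dB over.
That puts the output at -18 dB.

-18 dB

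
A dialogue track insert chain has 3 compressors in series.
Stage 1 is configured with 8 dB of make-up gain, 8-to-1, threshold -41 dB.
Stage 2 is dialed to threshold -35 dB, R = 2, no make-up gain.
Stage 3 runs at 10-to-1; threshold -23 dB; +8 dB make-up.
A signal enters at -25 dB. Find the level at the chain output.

-25 dB

Stage 1: overshoot 16 dB → 16/8 = 2 dB → -39 dB; +8 dB make-up → -31 dB.
Stage 2: -31 dB is 4 dB over -35 dB; at 2:1 that becomes 2 dB over, giving -33 dB.
Stage 3: below threshold (-33 ≤ -23); passes unchanged; make-up brings it to -25 dB.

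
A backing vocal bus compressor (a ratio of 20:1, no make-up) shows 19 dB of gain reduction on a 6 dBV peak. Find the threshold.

Gain reduction = 6 − (-13) = 19 dB; output overshoot = GR / (R − 1) = 19 / 19 = 1 dB.
Threshold = output − output overshoot = -13 − 1 = -14 dBV.

-14 dBV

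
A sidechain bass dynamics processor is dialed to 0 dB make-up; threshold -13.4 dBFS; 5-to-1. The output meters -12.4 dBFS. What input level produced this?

That's 1 dB above the -13.4 dBFS threshold.
Undo the ratio: input overshoot = 1 × 5 = 5 dB, giving input = -8.4 dBFS.

-8.4 dBFS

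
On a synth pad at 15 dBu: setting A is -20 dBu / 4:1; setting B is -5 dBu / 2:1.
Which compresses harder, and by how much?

A, by 16.25 dB

A: 35 dB over, compressed to 8.75 dB over, so 26.25 dB of GR.
B: 20 dB over, compressed to 10 dB over, so 10 dB of GR.
A reduces 16.25 dB more.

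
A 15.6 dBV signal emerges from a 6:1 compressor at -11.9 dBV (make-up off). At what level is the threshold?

-17.4 dBV

Gain reduction = 15.6 − (-11.9) = 27.5 dB; output overshoot = GR / (R − 1) = 27.5 / 5 = 5.5 dB.
Threshold = output − output overshoot = -11.9 − 5.5 = -17.4 dBV.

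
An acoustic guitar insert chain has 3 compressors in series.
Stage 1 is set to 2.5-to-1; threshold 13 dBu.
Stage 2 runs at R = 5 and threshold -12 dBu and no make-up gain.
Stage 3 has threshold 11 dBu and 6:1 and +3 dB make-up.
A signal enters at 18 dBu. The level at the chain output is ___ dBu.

-3.6 dBu

Stage 1: 5 dB above 13 dBu, reduced 2.5:1 to 2 dB above → 15 dBu.
Stage 2: 27 dB above -12 dBu, reduced 5:1 to 5.4 dB above → -6.6 dBu.
Stage 3: -6.6 dBu ≤ 11 dBu, so stage 3 doesn't engage; make-up brings it to -3.6 dBu.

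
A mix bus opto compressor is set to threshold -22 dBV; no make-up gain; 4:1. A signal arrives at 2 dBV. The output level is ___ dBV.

-16 dBV

2 dBV sits 24 dB over threshold.
4:1 compression reduces that to 24/4 = 6 dB over.
Output = -22 + 6 = -16 dBV.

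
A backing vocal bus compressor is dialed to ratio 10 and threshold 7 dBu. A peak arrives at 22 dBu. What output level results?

8.5 dBu

The input is 15 dB above the 7 dBu threshold.
10:1 compression reduces that to 15/10 = 1.5 dB over.
Output = 7 + 1.5 = 8.5 dBu.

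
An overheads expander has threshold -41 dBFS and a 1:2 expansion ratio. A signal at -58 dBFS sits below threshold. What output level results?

Below threshold, a 1:2 expander applies gain = (2−1)×(T − x) of attenuation.
(2−1) × 17 = 17 dB, so output = -58 − 17 = -75 dBFS.

-75 dBFS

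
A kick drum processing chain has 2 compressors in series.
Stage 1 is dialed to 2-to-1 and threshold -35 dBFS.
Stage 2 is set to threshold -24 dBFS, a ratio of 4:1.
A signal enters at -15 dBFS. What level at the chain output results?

Stage 1: -15 dBFS is 20 dB over -35 dBFS; at 2:1 that becomes 10 dB over, giving -25 dBFS.
Stage 2: -25 dBFS ≤ -24 dBFS, so stage 2 doesn't engage; output -25 dBFS.

-25 dBFS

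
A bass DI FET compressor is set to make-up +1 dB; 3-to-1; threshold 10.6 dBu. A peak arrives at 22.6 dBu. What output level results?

15.6 dBu

Overshoot: 22.6 − 10.6 = 12 dB.
The 12 dB excess becomes 4 dB after 3:1 reduction.
That puts the output at 14.6 dBu; make-up adds 1 dB, giving 15.6 dBu.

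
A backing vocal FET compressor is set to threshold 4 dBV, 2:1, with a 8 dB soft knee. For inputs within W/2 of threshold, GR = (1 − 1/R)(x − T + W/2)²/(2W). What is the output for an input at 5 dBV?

x − T + W/2 = 5 − 4 + 4 = 5.
GR = (1 − 1/2) × 5² / 16 = 0.5 × 25 / 16 = 0.78125 dB.
Output = 5 − 0.78125 = 4.21875 dBV.

4.21875 dBV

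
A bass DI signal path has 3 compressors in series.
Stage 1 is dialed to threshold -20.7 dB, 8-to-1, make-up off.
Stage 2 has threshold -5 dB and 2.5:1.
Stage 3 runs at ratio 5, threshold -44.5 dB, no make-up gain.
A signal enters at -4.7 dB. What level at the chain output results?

-39.34 dB

Stage 1: overshoot 16 dB → 16/8 = 2 dB → -18.7 dB.
Stage 2: -18.7 dB is at or below the -5 dB threshold — no compression; output -18.7 dB.
Stage 3: 25.8 dB above -44.5 dB, reduced 5:1 to 5.16 dB above → -39.34 dB.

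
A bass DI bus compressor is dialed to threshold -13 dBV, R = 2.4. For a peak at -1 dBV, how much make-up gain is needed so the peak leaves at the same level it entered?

7 dB

Overshoot 12 dB → 12/2.4 = 5 dB after compression, so the compressed level is -13 + 5 = -8 dBV.
Make-up = target − compressed = -1 − (-8) = 7 dB.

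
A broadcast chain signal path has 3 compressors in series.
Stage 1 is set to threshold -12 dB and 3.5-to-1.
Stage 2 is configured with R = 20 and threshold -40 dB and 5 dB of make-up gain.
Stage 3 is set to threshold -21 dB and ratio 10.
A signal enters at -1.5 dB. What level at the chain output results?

-33.45 dB

Stage 1: 10.5 dB above -12 dB, reduced 3.5:1 to 3 dB above → -9 dB.
Stage 2: -9 dB is 31 dB over -40 dB; at 20:1 that becomes 1.55 dB over, giving -38.45 dB; +5 dB make-up → -33.45 dB.
Stage 3: -33.45 dB ≤ -21 dB, so stage 3 doesn't engage; output -33.45 dB.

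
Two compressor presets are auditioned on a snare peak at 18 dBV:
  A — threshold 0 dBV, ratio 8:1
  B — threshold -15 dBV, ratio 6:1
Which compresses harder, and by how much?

B, by 11.75 dB

A: 18 dB over, compressed to 2.25 dB over, so 15.75 dB of GR.
B: 33 dB over, compressed to 5.5 dB over, so 27.5 dB of GR.
Difference: 11.75 dB in favour of B.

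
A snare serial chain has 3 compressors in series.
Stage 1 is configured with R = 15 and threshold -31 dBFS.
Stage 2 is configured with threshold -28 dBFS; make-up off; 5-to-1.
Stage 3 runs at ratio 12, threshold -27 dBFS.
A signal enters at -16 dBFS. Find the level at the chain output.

-30 dBFS

Stage 1: overshoot 15 dB → 15/15 = 1 dB → -30 dBFS.
Stage 2: below threshold (-30 ≤ -28); passes unchanged; output -30 dBFS.
Stage 3: below threshold (-30 ≤ -27); passes unchanged; output -30 dBFS.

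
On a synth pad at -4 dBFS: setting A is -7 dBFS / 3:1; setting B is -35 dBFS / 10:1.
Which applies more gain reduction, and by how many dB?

A: overshoot 3 dB → output overshoot 1 dB → GR 2 dB.
B: overshoot 31 dB → output overshoot 3.1 dB → GR 27.9 dB.
Difference: 25.9 dB in favour of B.

B, by 25.9 dB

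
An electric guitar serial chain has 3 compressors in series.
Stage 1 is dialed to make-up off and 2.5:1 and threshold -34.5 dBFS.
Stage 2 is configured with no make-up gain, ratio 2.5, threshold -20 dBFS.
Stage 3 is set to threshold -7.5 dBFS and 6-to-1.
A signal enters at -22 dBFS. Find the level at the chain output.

Stage 1: 12.5 dB above -34.5 dBFS, reduced 2.5:1 to 5 dB above → -29.5 dBFS.
Stage 2: below threshold (-29.5 ≤ -20); passes unchanged; output -29.5 dBFS.
Stage 3: -29.5 dBFS is at or below the -7.5 dBFS threshold — no compression; output -29.5 dBFS.

-29.5 dBFS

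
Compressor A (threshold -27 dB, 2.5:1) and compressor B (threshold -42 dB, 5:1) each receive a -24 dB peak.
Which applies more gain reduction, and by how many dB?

B, by 12.6 dB

A: 3 dB over, compressed to 1.2 dB over, so 1.8 dB of GR.
B: 18 dB over, compressed to 3.6 dB over, so 14.4 dB of GR.
Difference: 12.6 dB in favour of B.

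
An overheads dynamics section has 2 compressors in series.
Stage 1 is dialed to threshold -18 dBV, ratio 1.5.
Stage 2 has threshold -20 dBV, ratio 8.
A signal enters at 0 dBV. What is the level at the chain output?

Stage 1: 18 dB above -18 dBV, reduced 1.5:1 to 12 dB above → -6 dBV.
Stage 2: overshoot 14 dB → 14/8 = 1.75 dB → -18.25 dBV.

-18.25 dBV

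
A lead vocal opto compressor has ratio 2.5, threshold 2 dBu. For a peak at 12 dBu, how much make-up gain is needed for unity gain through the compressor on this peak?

6 dB

Without make-up, output = threshold + overshoot/2.5 = 2 + 4 = 6 dBu.
Gap to target: 6 dB.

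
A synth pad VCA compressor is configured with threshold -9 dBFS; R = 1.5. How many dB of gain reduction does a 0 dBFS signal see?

0 dBFS exceeds the threshold by 9 dB.
After 1.5:1 compression the overshoot becomes 9/1.5 = 6 dB.
So the signal is attenuated by 9 − 6 = 3 dB.

3 dB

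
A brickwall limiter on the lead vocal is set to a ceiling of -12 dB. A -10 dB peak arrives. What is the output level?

The limiter clamps the peak to its -12 dB ceiling.

-12 dB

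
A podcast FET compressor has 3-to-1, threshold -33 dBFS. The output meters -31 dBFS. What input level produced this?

Post-compression overshoot = -31 − (-33) = 2 dB.
Before 3:1 compression the overshoot was 2 × 3 = 6 dB, so input = -33 + 6 = -27 dBFS.

-27 dBFS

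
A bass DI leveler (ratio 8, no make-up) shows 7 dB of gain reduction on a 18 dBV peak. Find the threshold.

10 dBV

Let T be the threshold. Output overshoot = (input overshoot)/R, so 11 − T = (18 − T)/8.
8·(11 − T) = 18 − T → 7·T = 88 − 18 = 70.
T = 70/7 = 10 dBV.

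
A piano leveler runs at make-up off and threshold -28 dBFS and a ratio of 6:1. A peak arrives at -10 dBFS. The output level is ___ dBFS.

-10 dBFS sits 18 dB over threshold.
At 6:1 the overshoot is divided by 6, leaving 3 dB above threshold.
Output = -28 + 3 = -25 dBFS.

-25 dBFS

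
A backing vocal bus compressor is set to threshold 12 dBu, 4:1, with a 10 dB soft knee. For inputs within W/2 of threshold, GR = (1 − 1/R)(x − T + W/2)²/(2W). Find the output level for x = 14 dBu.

12.1625 dBu

x − T + W/2 = 14 − 12 + 5 = 7.
GR = (1 − 1/4) × 7² / 20 = 0.75 × 49 / 20 = 1.8375 dB.
Output = 14 − 1.8375 = 12.1625 dBu.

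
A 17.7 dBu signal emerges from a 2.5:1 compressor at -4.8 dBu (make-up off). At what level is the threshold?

Input is 37.5 dB above T (since output overshoot × R = input overshoot: (-4.8 − T)·2.5 = 17.7 − T gives T = -19.8 dBu).
Check: -19.8 + (17.7 − (-19.8))/2.5 = -19.8 + 15 = -4.8 dBu. ✓

-19.8 dBu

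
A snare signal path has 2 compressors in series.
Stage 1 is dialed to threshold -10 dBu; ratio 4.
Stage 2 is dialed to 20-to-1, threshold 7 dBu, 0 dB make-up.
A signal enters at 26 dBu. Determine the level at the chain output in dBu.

-1 dBu

Stage 1: 36 dB above -10 dBu, reduced 4:1 to 9 dB above → -1 dBu.
Stage 2: -1 dBu is at or below the 7 dBu threshold — no compression; output -1 dBu.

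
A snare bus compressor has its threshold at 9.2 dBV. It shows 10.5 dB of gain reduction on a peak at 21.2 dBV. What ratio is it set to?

Input overshoot = 21.2 − 9.2 = 12 dB.
Output overshoot = 12 − 10.5 = 1.5 dB.
Ratio = input overshoot / output overshoot = 12 / 1.5 = 8.

8:1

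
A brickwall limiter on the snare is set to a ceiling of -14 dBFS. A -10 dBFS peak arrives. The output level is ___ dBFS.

At ∞:1, everything above -14 dBFS is held at the ceiling.

-14 dBFS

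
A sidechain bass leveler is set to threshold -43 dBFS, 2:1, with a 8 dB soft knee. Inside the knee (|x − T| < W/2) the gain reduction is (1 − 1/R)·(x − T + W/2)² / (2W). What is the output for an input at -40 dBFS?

-41.53125 dBFS

x − T + W/2 = -40 − (-43) + 4 = 7.
GR = (1 − 1/2) × 7² / 16 = 0.5 × 49 / 16 = 1.53125 dB.
Output = -40 − 1.53125 = -41.53125 dBFS.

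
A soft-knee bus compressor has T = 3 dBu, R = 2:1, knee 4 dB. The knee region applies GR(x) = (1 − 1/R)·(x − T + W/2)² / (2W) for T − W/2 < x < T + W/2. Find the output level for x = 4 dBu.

3.4375 dBu

x − T + W/2 = 4 − 3 + 2 = 3.
GR = (1 − 1/2) × 3² / 8 = 0.5 × 9 / 8 = 0.5625 dB.
Output = 4 − 0.5625 = 3.4375 dBu.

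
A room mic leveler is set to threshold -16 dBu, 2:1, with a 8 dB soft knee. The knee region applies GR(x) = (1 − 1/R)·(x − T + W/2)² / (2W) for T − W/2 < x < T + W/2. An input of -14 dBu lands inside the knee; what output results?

-15.125 dBu

x − T + W/2 = -14 − (-16) + 4 = 6.
GR = (1 − 1/2) × 6² / 16 = 0.5 × 36 / 16 = 1.125 dB.
Output = -14 − 1.125 = -15.125 dBu.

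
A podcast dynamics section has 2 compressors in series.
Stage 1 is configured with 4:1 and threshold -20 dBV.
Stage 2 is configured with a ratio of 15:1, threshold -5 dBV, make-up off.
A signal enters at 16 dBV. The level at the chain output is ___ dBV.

Stage 1: 36 dB above -20 dBV, reduced 4:1 to 9 dB above → -11 dBV.
Stage 2: -11 dBV is at or below the -5 dBV threshold — no compression; output -11 dBV.

-11 dBV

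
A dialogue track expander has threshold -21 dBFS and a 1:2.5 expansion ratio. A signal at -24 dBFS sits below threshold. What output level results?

-28.5 dBFS

The input is 3 dB below the -21 dBFS threshold.
A 1:2.5 expander multiplies undershoot by 2.5: 3 × 2.5 = 7.5 dB below threshold.
Output = -21 − 7.5 = -28.5 dBFS.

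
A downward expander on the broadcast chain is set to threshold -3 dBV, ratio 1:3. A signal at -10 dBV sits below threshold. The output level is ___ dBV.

-24 dBV

Below threshold, a 1:3 expander applies gain = (3−1)×(T − x) of attenuation.
(3−1) × 7 = 14 dB, so output = -10 − 14 = -24 dBV.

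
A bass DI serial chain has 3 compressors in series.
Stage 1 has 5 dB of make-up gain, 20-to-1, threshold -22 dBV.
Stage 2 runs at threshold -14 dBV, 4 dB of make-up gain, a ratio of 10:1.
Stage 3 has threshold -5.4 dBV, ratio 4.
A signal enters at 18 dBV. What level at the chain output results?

-11 dBV

Stage 1: 40 dB above -22 dBV, reduced 20:1 to 2 dB above → -20 dBV; +5 dB make-up → -15 dBV.
Stage 2: -15 dBV is at or below the -14 dBV threshold — no compression; make-up brings it to -11 dBV.
Stage 3: -11 dBV ≤ -5.4 dBV, so stage 3 doesn't engage; output -11 dBV.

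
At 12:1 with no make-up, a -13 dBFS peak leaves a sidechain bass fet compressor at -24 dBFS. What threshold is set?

Input is 12 dB above T (since output overshoot × R = input overshoot: (-24 − T)·12 = -13 − T gives T = -25 dBFS).
Check: -25 + (-13 − (-25))/12 = -25 + 1 = -24 dBFS. ✓

-25 dBFS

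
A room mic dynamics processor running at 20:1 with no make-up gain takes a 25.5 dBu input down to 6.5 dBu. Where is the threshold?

5.5 dBu

Gain reduction = 25.5 − 6.5 = 19 dB; output overshoot = GR / (R − 1) = 19 / 19 = 1 dB.
Threshold = output − output overshoot = 6.5 − 1 = 5.5 dBu.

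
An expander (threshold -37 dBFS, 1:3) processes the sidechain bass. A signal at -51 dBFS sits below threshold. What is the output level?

-79 dBFS

Undershoot = (-37) − (-51) = 14 dB.
At 1:3, that expands to 42 dB under threshold.
Output = -37 − 42 = -79 dBFS.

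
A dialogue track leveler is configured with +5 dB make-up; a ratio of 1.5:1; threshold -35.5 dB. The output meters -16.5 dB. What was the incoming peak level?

-14.5 dB

Before make-up, the level was -16.5 − 5 = -21.5 dB.
The compressed level sits -21.5 − (-35.5) = 14 dB over threshold.
Before 1.5:1 compression the overshoot was 14 × 1.5 = 21 dB, so input = -35.5 + 21 = -14.5 dB.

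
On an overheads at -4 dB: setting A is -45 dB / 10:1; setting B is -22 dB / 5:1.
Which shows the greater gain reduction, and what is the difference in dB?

A, by 22.5 dB

A: overshoot 41 dB → output overshoot 4.1 dB → GR 36.9 dB.
B: overshoot 18 dB → output overshoot 3.6 dB → GR 14.4 dB.
A applies 22.5 dB more gain reduction.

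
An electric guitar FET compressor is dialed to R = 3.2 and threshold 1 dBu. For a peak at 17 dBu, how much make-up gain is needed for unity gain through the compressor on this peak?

11 dB

The peak compresses to 1 + 16/3.2 = 6 dBu.
To reach 17 dBu requires 17 − 6 = 11 dB of make-up.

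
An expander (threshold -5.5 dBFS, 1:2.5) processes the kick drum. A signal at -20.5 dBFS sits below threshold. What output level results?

The input is 15 dB below the -5.5 dBFS threshold.
A 1:2.5 expander multiplies undershoot by 2.5: 15 × 2.5 = 37.5 dB below threshold.
Output = -5.5 − 37.5 = -43 dBFS.

-43 dBFS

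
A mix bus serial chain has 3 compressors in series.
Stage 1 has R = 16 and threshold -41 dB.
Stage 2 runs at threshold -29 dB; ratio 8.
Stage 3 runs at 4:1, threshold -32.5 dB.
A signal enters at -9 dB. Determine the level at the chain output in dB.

Stage 1: overshoot 32 dB → 32/16 = 2 dB → -39 dB.
Stage 2: -39 dB is at or below the -29 dB threshold — no compression; output -39 dB.
Stage 3: below threshold (-39 ≤ -32.5); passes unchanged; output -39 dB.

-39 dB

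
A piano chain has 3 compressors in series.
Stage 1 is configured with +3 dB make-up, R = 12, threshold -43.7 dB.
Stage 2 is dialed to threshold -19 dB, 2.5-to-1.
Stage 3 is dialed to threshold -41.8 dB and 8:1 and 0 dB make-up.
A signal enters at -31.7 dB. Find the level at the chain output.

-41.5375 dB

Stage 1: -31.7 dB is 12 dB over -43.7 dB; at 12:1 that becomes 1 dB over, giving -42.7 dB; +3 dB make-up → -39.7 dB.
Stage 2: below threshold (-39.7 ≤ -19); passes unchanged; output -39.7 dB.
Stage 3: 2.1 dB above -41.8 dB, reduced 8:1 to 0.2625 dB above → -41.5375 dB.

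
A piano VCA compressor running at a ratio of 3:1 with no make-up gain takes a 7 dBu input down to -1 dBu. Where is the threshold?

-5 dBu

Let T be the threshold. Output overshoot = (input overshoot)/R, so -1 − T = (7 − T)/3.
3·(-1 − T) = 7 − T → 2·T = -3 − 7 = -10.
T = -10/2 = -5 dBu.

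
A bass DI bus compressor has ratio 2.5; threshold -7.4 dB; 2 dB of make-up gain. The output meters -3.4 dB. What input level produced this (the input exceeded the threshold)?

-2.4 dB

Remove make-up: -3.4 − 2 = -5.4 dB.
Post-compression overshoot = -5.4 − (-7.4) = 2 dB.
Before 2.5:1 compression the overshoot was 2 × 2.5 = 5 dB, so input = -7.4 + 5 = -2.4 dB.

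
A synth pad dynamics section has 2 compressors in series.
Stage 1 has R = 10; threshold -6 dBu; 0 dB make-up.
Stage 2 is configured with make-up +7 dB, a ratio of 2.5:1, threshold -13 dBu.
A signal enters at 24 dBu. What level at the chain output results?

Stage 1: 30 dB above -6 dBu, reduced 10:1 to 3 dB above → -3 dBu.
Stage 2: overshoot 10 dB → 10/2.5 = 4 dB → -9 dBu; +7 dB make-up → -2 dBu.

-2 dBu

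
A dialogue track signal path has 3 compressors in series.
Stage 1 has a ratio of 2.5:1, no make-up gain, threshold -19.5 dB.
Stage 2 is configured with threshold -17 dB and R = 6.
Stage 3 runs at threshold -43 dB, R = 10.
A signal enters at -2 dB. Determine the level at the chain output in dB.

-40.325 dB

Stage 1: 17.5 dB above -19.5 dB, reduced 2.5:1 to 7 dB above → -12.5 dB.
Stage 2: 4.5 dB above -17 dB, reduced 6:1 to 0.75 dB above → -16.25 dB.
Stage 3: overshoot 26.75 dB → 26.75/10 = 2.675 dB → -40.325 dB.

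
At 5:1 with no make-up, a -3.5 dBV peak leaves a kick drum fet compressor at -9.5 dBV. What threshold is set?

Let T be the threshold. Output overshoot = (input overshoot)/R, so -9.5 − T = (-3.5 − T)/5.
5·(-9.5 − T) = -3.5 − T → 4·T = -47.5 − (-3.5) = -44.
T = -44/4 = -11 dBV.

-11 dBV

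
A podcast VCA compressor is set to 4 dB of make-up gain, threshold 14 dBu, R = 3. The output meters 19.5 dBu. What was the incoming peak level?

18.5 dBu

Stripping the +4 dB make-up gives 15.5 dBu at the gain stage.
Post-compression overshoot = 15.5 − 14 = 1.5 dB.
Undo the ratio: input overshoot = 1.5 × 3 = 4.5 dB, giving input = 18.5 dBu.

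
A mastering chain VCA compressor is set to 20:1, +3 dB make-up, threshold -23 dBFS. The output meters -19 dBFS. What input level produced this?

Before make-up, the level was -19 − 3 = -22 dBFS.
The compressed level sits -22 − (-23) = 1 dB over threshold.
Before 20:1 compression the overshoot was 1 × 20 = 20 dB, so input = -23 + 20 = -3 dBFS.

-3 dBFS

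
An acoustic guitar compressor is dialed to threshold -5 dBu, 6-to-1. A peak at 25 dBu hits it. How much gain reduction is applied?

25 dB

25 dBu exceeds the threshold by 30 dB.
A 6:1 ratio leaves 5 dB of that excess.
GR = overshoot in − overshoot out = 30 − 5 = 25 dB.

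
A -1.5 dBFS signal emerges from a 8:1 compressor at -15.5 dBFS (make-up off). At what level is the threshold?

Input is 16 dB above T (since output overshoot × R = input overshoot: (-15.5 − T)·8 = -1.5 − T gives T = -17.5 dBFS).
Check: -17.5 + (-1.5 − (-17.5))/8 = -17.5 + 2 = -15.5 dBFS. ✓

-17.5 dBFS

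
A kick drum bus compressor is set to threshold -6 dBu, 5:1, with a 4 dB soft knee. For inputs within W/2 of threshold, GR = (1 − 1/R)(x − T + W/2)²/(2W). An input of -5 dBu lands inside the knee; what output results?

x − T + W/2 = -5 − (-6) + 2 = 3.
GR = (1 − 1/5) × 3² / 8 = 0.8 × 9 / 8 = 0.9 dB.
Output = -5 − 0.9 = -5.9 dBu.

-5.9 dBu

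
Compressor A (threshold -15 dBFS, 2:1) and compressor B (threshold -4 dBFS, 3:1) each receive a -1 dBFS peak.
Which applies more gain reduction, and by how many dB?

A, by 5 dB

A: overshoot 14 dB → output overshoot 7 dB → GR 7 dB.
B: overshoot 3 dB → output overshoot 1 dB → GR 2 dB.
Difference: 5 dB in favour of A.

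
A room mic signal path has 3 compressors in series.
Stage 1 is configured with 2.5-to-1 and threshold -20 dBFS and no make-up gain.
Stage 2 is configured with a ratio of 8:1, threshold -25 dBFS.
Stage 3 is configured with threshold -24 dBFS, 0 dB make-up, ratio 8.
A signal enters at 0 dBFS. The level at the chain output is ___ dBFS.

-23.921875 dBFS

Stage 1: 20 dB above -20 dBFS, reduced 2.5:1 to 8 dB above → -12 dBFS.
Stage 2: -12 dBFS is 13 dB over -25 dBFS; at 8:1 that becomes 1.625 dB over, giving -23.375 dBFS.
Stage 3: 0.625 dB above -24 dBFS, reduced 8:1 to 0.078125 dB above → -23.921875 dBFS.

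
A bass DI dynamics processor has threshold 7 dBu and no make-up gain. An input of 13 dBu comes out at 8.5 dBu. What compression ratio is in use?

4:1

Input overshoot = 13 − 7 = 6 dB; output overshoot = 8.5 − 7 = 1.5 dB.
Ratio = 6 / 1.5 = 4.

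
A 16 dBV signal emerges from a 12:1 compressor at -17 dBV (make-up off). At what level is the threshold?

-20 dBV

Let T be the threshold. Output overshoot = (input overshoot)/R, so -17 − T = (16 − T)/12.
12·(-17 − T) = 16 − T → 11·T = -204 − 16 = -220.
T = -220/11 = -20 dBV.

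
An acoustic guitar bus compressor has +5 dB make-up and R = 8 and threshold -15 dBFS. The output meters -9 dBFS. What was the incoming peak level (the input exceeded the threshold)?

-7 dBFS

Stripping the +5 dB make-up gives -14 dBFS at the gain stage.
That's 1 dB above the -15 dBFS threshold.
Input overshoot = R × output overshoot = 8 dB → input = -15 + 8 = -7 dBFS.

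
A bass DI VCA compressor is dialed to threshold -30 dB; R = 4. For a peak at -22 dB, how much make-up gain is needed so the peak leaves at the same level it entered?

Overshoot 8 dB → 8/4 = 2 dB after compression, so the compressed level is -30 + 2 = -28 dB.
Make-up = target − compressed = -22 − (-28) = 6 dB.

6 dB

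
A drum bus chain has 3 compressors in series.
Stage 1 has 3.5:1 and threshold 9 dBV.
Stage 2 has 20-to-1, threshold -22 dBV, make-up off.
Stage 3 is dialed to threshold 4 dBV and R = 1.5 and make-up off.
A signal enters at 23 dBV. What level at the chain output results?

-20.25 dBV

Stage 1: 14 dB above 9 dBV, reduced 3.5:1 to 4 dB above → 13 dBV.
Stage 2: overshoot 35 dB → 35/20 = 1.75 dB → -20.25 dBV.
Stage 3: below threshold (-20.25 ≤ 4); passes unchanged; output -20.25 dBV.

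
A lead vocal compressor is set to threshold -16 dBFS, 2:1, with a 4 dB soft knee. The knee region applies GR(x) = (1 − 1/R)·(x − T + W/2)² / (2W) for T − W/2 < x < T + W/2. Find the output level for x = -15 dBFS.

-15.5625 dBFS

x − T + W/2 = -15 − (-16) + 2 = 3.
GR = (1 − 1/2) × 3² / 8 = 0.5 × 9 / 8 = 0.5625 dB.
Output = -15 − 0.5625 = -15.5625 dBFS.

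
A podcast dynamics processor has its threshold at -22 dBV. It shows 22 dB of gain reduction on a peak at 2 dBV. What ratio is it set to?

Input overshoot = 2 − (-22) = 24 dB.
Output overshoot = 24 − 22 = 2 dB.
Ratio = input overshoot / output overshoot = 24 / 2 = 12.

12:1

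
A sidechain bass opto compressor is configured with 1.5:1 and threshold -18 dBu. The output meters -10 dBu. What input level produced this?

The compressed level sits -10 − (-18) = 8 dB over threshold.
Before 1.5:1 compression the overshoot was 8 × 1.5 = 12 dB, so input = -18 + 12 = -6 dBu.

-6 dBu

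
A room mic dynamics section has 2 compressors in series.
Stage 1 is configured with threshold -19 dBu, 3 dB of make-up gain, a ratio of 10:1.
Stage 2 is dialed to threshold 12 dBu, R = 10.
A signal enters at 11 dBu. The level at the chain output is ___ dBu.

Stage 1: 11 dBu is 30 dB over -19 dBu; at 10:1 that becomes 3 dB over, giving -16 dBu; +3 dB make-up → -13 dBu.
Stage 2: -13 dBu ≤ 12 dBu, so stage 2 doesn't engage; output -13 dBu.

-13 dBu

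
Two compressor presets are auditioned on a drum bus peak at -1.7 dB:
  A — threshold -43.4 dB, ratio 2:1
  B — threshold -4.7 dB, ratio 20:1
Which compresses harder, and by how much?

A, by 18 dB

A: 41.7 dB over, compressed to 20.85 dB over, so 20.85 dB of GR.
B: 3 dB over, compressed to 0.15 dB over, so 2.85 dB of GR.
A reduces 18 dB more.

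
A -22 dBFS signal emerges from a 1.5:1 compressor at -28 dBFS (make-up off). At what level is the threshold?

-40 dBFS

Gain reduction = -22 − (-28) = 6 dB; output overshoot = GR / (R − 1) = 6 / 0.5 = 12 dB.
Threshold = output − output overshoot = -28 − 12 = -40 dBFS.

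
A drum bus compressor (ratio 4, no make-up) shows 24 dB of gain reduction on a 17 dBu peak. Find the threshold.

Input is 32 dB above T (since output overshoot × R = input overshoot: (-7 − T)·4 = 17 − T gives T = -15 dBu).
Check: -15 + (17 − (-15))/4 = -15 + 8 = -7 dBu. ✓

-15 dBu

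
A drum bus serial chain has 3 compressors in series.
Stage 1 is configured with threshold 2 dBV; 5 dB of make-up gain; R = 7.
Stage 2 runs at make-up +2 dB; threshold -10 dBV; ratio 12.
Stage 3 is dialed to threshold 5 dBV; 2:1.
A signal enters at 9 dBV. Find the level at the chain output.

Stage 1: overshoot 7 dB → 7/7 = 1 dB → 3 dBV; +5 dB make-up → 8 dBV.
Stage 2: 18 dB above -10 dBV, reduced 12:1 to 1.5 dB above → -8.5 dBV; +2 dB make-up → -6.5 dBV.
Stage 3: below threshold (-6.5 ≤ 5); passes unchanged; output -6.5 dBV.

-6.5 dBV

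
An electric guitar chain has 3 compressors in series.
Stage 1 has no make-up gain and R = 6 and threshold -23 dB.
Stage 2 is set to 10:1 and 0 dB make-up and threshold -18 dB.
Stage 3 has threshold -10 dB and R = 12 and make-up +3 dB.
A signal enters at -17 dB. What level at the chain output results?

Stage 1: 6 dB above -23 dB, reduced 6:1 to 1 dB above → -22 dB.
Stage 2: below threshold (-22 ≤ -18); passes unchanged; output -22 dB.
Stage 3: -22 dB ≤ -10 dB, so stage 3 doesn't engage; make-up brings it to -19 dB.

-19 dB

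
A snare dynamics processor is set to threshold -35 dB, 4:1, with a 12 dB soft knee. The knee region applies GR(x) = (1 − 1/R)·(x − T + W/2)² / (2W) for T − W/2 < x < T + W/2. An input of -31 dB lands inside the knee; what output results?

-34.125 dB

x − T + W/2 = -31 − (-35) + 6 = 10.
GR = (1 − 1/4) × 10² / 24 = 0.75 × 100 / 24 = 3.125 dB.
Output = -31 − 3.125 = -34.125 dB.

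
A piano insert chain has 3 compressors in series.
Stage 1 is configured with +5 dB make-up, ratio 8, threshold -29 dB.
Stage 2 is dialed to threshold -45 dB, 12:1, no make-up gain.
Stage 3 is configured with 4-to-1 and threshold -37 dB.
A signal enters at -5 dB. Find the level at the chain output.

-43 dB

Stage 1: -5 dB is 24 dB over -29 dB; at 8:1 that becomes 3 dB over, giving -26 dB; +5 dB make-up → -21 dB.
Stage 2: 24 dB above -45 dB, reduced 12:1 to 2 dB above → -43 dB.
Stage 3: below threshold (-43 ≤ -37); passes unchanged; output -43 dB.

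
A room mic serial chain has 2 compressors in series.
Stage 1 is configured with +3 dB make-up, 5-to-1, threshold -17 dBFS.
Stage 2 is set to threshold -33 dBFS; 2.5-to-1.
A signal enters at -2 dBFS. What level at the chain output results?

Stage 1: -2 dBFS is 15 dB over -17 dBFS; at 5:1 that becomes 3 dB over, giving -14 dBFS; +3 dB make-up → -11 dBFS.
Stage 2: -11 dBFS is 22 dB over -33 dBFS; at 2.5:1 that becomes 8.8 dB over, giving -24.2 dBFS.

-24.2 dBFS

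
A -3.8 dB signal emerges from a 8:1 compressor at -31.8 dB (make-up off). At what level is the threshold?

-35.8 dB

Input is 32 dB above T (since output overshoot × R = input overshoot: (-31.8 − T)·8 = -3.8 − T gives T = -35.8 dB).
Check: -35.8 + (-3.8 − (-35.8))/8 = -35.8 + 4 = -31.8 dB. ✓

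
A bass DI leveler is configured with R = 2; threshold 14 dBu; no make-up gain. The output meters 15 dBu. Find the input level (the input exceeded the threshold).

16 dBu

That's 1 dB above the 14 dBu threshold.
Before 2:1 compression the overshoot was 1 × 2 = 2 dB, so input = 14 + 2 = 16 dBu.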